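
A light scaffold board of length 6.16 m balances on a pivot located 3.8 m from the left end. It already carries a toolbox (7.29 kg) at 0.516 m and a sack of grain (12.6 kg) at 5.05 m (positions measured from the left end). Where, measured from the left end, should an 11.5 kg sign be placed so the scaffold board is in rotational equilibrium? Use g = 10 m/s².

Take moments about the pivot (at 3.8 m from the left end).
Toolbox: 7.29 × 10 = 72.9 N down at 0.516 m → arm 3.284 m, τ = 72.9 × 3.284 = 239.4 N·m counterclockwise.
Sack of grain: 12.6 × 10 = 126 N down at 5.05 m → arm 1.25 m, τ = 126 × 1.25 = 157.5 N·m clockwise.
Net moment of existing loads = 81.9 N·m counterclockwise.
The sign weighs 11.5 × 10 = 115 N and must supply an equal clockwise moment, so its lever arm about the pivot is 81.9 / 115 = 0.712 m.
That puts it at 3.8 + 0.712 = 4.51 m from the left end.

x ≈ 4.51 m from the left end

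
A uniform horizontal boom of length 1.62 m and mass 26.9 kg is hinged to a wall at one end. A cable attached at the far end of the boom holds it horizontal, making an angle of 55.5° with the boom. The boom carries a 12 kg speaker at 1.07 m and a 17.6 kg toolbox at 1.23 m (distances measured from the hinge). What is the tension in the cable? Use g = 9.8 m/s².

T ≈ 413 N

Sum moments about the hinge (the unknown hinge reaction has zero arm there).
Beam weight: 26.9 × 9.8 = 263.6 N down at 0.81 m → arm 0.81 m, τ = 263.6 × 0.81 = 213.5 N·m clockwise.
Speaker: 12 × 9.8 = 117.6 N down at 1.07 m → arm 1.07 m, τ = 117.6 × 1.07 = 125.8 N·m clockwise.
Toolbox: 17.6 × 9.8 = 172.5 N down at 1.23 m → arm 1.23 m, τ = 172.5 × 1.23 = 212.2 N·m clockwise.
Total clockwise load moment = 551.5 N·m.
The cable tension T acts at 1.62 m; only its component perpendicular to the boom, T sinθ, produces torque. sin 55.5° = 0.8241.
For rotational equilibrium, T × 1.62 × 0.8241 = 551.5, so T = 551.5 / 1.335 = 413 N.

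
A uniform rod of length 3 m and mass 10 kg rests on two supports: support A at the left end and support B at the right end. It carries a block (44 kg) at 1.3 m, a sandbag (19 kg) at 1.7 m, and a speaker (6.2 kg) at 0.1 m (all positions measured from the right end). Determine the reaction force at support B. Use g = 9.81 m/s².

R_B ≈ 433 N

Taking torques about support A:
Beam weight: 10 × 9.81 = 98.1 N down at 1.5 m → arm 1.5 m, τ = 98.1 × 1.5 = 147.1 N·m clockwise.
Block: 44 × 9.81 = 431.6 N down at 1.3 m → arm 1.7 m, τ = 431.6 × 1.7 = 733.7 N·m clockwise.
Sandbag: 19 × 9.81 = 186.4 N down at 1.7 m → arm 1.3 m, τ = 186.4 × 1.3 = 242.3 N·m clockwise.
Speaker: 6.2 × 9.81 = 60.82 N down at 0.1 m → arm 2.9 m, τ = 60.82 × 2.9 = 176.4 N·m clockwise.
Net load moment about support A = 1300 N·m clockwise.
Reaction R at support B is upward at 0 m, arm 3 m → moment R × 3 counterclockwise.
Balancing moments: R × 3 = 1300, giving R = 433 N.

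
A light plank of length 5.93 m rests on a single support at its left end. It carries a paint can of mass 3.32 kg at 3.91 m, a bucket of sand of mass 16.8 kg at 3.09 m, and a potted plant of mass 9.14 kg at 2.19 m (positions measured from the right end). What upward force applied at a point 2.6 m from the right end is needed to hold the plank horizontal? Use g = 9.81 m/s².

F ≈ 261 N

Take moments about the left end.
Paint can: 3.32 × 9.81 = 32.57 N down at 3.91 m → arm 2.02 m, τ = 32.57 × 2.02 = 65.79 N·m clockwise.
Bucket of sand: 16.8 × 9.81 = 164.8 N down at 3.09 m → arm 2.84 m, τ = 164.8 × 2.84 = 468 N·m clockwise.
Potted plant: 9.14 × 9.81 = 89.66 N down at 2.19 m → arm 3.74 m, τ = 89.66 × 3.74 = 335.3 N·m clockwise.
Net moment of the loads = 869.1 N·m clockwise.
The upward force F acts at a point 2.6 m from the right end, arm 3.33 m, giving F × 3.33 counterclockwise.
Setting net torque to zero: F × 3.33 = 869.1 → F = 869.1 / 3.33 = 261 N.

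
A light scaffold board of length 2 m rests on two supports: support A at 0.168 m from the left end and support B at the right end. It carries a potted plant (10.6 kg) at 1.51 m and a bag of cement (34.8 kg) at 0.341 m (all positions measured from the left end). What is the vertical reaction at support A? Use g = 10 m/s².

R_A ≈ 343 N

Choose support B as the axis so its reaction then has zero moment arm.
Potted plant: 10.6 × 10 = 106 N down at 1.51 m → arm 0.49 m, τ = 106 × 0.49 = 51.94 N·m counterclockwise.
Bag of cement: 34.8 × 10 = 348 N down at 0.341 m → arm 1.659 m, τ = 348 × 1.659 = 577.3 N·m counterclockwise.
Net load moment about support B = 629.2 N·m counterclockwise.
Reaction R at support A is upward at 0.168 m, arm 1.832 m → moment R × 1.832 clockwise.
Setting net torque to zero: R × 1.832 = 629.2 → R = 343 N.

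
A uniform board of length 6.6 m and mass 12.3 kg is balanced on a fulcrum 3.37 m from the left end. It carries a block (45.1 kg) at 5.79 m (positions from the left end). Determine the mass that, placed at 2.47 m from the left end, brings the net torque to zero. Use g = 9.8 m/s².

Sum moments about the fulcrum (at 3.37 m from the left end) (the support reaction has zero arm there).
Beam weight: 12.3 × 9.8 = 120.5 N down at 3.3 m → arm 0.07 m, τ = 120.5 × 0.07 = 8.435 N·m counterclockwise.
Block: 45.1 × 9.8 = 442 N down at 5.79 m → arm 2.42 m, τ = 442 × 2.42 = 1070 N·m clockwise.
Net moment of known loads = 1062 N·m clockwise.
An unknown mass m at 2.47 m has arm 0.9 m; its moment is m·g·0.9 counterclockwise.
For rotational equilibrium, m × 9.8 × 0.9 = 1062, so m = 1062 / (9.8 × 0.9) = 120 kg.

m ≈ 120 kg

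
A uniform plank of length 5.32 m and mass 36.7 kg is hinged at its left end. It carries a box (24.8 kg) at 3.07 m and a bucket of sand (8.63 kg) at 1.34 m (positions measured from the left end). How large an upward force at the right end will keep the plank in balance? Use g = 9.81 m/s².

Sum moments about the left end (the unknown pivot reaction has zero arm there).
Beam weight: 36.7 × 9.81 = 360 N down at 2.66 m → arm 2.66 m, τ = 360 × 2.66 = 957.6 N·m clockwise.
Box: 24.8 × 9.81 = 243.3 N down at 3.07 m → arm 3.07 m, τ = 243.3 × 3.07 = 746.9 N·m clockwise.
Bucket of sand: 8.63 × 9.81 = 84.66 N down at 1.34 m → arm 1.34 m, τ = 84.66 × 1.34 = 113.4 N·m clockwise.
Net moment of the loads = 1818 N·m clockwise.
The upward force F acts at the right end, arm 5.32 m, giving F × 5.32 counterclockwise.
Balancing moments: F × 5.32 = 1818, giving F = 1818 / 5.32 = 342 N.

F ≈ 342 N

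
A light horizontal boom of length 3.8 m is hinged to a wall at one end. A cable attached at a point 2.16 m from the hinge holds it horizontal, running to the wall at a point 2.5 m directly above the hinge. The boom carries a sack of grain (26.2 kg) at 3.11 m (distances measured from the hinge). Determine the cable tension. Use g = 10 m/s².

T ≈ 499 N

Take moments about the hinge.
Sack of grain: 26.2 × 10 = 262 N down at 3.11 m → arm 3.11 m, τ = 262 × 3.11 = 814.8 N·m clockwise.
Total clockwise load moment = 814.8 N·m.
The cable tension T acts at 2.16 m; only its component perpendicular to the boom, T sinθ, produces torque. sinθ = h/√(h²+d²) = 2.5/√(2.5²+2.16²) = 0.7567.
Balancing moments: T × 2.16 × 0.7567 = 814.8, giving T = 814.8 / 1.634 = 499 N.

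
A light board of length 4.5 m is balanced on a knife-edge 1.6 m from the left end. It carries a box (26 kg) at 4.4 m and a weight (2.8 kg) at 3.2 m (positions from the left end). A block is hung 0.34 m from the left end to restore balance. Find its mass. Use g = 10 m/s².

m ≈ 61.3 kg

Taking torques about the knife-edge (at 1.6 m from the left end):
Box: 26 × 10 = 260 N down at 4.4 m → arm 2.8 m, τ = 260 × 2.8 = 728 N·m clockwise.
Weight: 2.8 × 10 = 28 N down at 3.2 m → arm 1.6 m, τ = 28 × 1.6 = 44.8 N·m clockwise.
Net moment of known loads = 772.8 N·m clockwise.
An unknown mass m at 0.34 m has arm 1.26 m; its moment is m·g·1.26 counterclockwise.
For rotational equilibrium, m × 10 × 1.26 = 772.8, so m = 772.8 / (10 × 1.26) = 61.3 kg.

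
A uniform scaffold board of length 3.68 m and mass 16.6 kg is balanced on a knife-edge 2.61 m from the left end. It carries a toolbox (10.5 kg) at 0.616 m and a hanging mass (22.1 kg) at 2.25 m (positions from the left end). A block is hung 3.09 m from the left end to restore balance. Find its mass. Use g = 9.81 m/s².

m ≈ 86.8 kg

Sum moments about the knife-edge (at 2.61 m from the left end) (the support reaction has zero arm there).
Beam weight: 16.6 × 9.81 = 162.8 N down at 1.84 m → arm 0.77 m, τ = 162.8 × 0.77 = 125.4 N·m counterclockwise.
Toolbox: 10.5 × 9.81 = 103 N down at 0.616 m → arm 1.994 m, τ = 103 × 1.994 = 205.4 N·m counterclockwise.
Hanging mass: 22.1 × 9.81 = 216.8 N down at 2.25 m → arm 0.36 m, τ = 216.8 × 0.36 = 78.05 N·m counterclockwise.
Net moment of known loads = 408.9 N·m counterclockwise.
An unknown mass m at 3.09 m has arm 0.48 m; its moment is m·g·0.48 clockwise.
Στ = 0 ⇒ m × 9.81 × 0.48 = 408.9 ⇒ m = 408.9 / (9.81 × 0.48) = 86.8 kg.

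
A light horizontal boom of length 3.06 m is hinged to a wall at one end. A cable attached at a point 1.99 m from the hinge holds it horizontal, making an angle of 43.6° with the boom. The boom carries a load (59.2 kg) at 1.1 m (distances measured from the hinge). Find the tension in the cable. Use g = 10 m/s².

Choose the hinge as the axis so the unknown hinge reaction has zero arm there.
Load: 59.2 × 10 = 592 N down at 1.1 m → arm 1.1 m, τ = 592 × 1.1 = 651.2 N·m clockwise.
Total clockwise load moment = 651.2 N·m.
The cable tension T acts at 1.99 m; only its component perpendicular to the boom, T sinθ, produces torque. sin 43.6° = 0.6896.
Στ = 0 ⇒ T × 1.99 × 0.6896 = 651.2 ⇒ T = 651.2 / 1.372 = 475 N.

T ≈ 475 N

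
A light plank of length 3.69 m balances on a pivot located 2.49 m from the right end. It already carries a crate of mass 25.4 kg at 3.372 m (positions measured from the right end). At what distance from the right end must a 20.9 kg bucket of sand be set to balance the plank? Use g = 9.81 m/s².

x ≈ 1.42 m from the right end

Choose the pivot (at 2.49 m from the right end) as the axis so the support reaction has zero arm there.
Crate: 25.4 × 9.81 = 249.2 N down at 3.372 m → arm 0.882 m, τ = 249.2 × 0.882 = 219.8 N·m counterclockwise.
Net moment of existing loads = 219.8 N·m counterclockwise.
The bucket of sand weighs 20.9 × 9.81 = 205 N and must supply an equal clockwise moment, so its lever arm about the pivot is 219.8 / 205 = 1.07 m.
That puts it at 2.49 − 1.07 = 1.42 m from the right end.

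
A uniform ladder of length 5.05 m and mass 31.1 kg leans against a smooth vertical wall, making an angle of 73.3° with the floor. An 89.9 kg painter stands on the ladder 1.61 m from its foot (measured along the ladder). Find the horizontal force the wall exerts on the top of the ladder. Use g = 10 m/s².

About the foot of the ladder:
Ladder weight 31.1×10 = 311 N acts at 2.525 m along the ladder; its horizontal arm is 2.525·cos73.3° = 0.7256 m → τ = 225.7 N·m clockwise.
Painter: 89.9×10 = 899 N at 1.61 m → arm 0.4627 m → τ = 416 N·m clockwise.
Wall normal N acts horizontally at the top; its moment arm is the height L sinθ = 5.05·sin73.3° = 4.837 m, counterclockwise.
For rotational equilibrium, N × 4.837 = 641.7, so N = 133 N.

N_wall ≈ 133 N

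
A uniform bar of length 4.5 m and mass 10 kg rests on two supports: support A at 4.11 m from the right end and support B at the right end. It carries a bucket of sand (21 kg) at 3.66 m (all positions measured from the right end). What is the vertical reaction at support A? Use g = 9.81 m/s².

R_A ≈ 237 N

Taking torques about support B:
Beam weight: 10 × 9.81 = 98.1 N down at 2.25 m → arm 2.25 m, τ = 98.1 × 2.25 = 220.7 N·m counterclockwise.
Bucket of sand: 21 × 9.81 = 206 N down at 3.66 m → arm 3.66 m, τ = 206 × 3.66 = 754 N·m counterclockwise.
Net load moment about support B = 974.7 N·m counterclockwise.
Reaction R at support A is upward at 4.11 m, arm 4.11 m → moment R × 4.11 clockwise.
For rotational equilibrium, R × 4.11 = 974.7, so R = 237 N.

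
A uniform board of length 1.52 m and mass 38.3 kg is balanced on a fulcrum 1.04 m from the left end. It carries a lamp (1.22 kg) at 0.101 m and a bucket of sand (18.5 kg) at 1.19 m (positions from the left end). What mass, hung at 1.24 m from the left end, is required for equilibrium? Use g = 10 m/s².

m ≈ 45.5 kg

Sum moments about the fulcrum (at 1.04 m from the left end) (the support reaction has zero arm there).
Beam weight: 38.3 × 10 = 383 N down at 0.76 m → arm 0.28 m, τ = 383 × 0.28 = 107.2 N·m counterclockwise.
Lamp: 1.22 × 10 = 12.2 N down at 0.101 m → arm 0.939 m, τ = 12.2 × 0.939 = 11.46 N·m counterclockwise.
Bucket of sand: 18.5 × 10 = 185 N down at 1.19 m → arm 0.15 m, τ = 185 × 0.15 = 27.75 N·m clockwise.
Net moment of known loads = 90.91 N·m counterclockwise.
An unknown mass m at 1.24 m has arm 0.2 m; its moment is m·g·0.2 clockwise.
Setting net torque to zero: m × 10 × 0.2 = 90.91 → m = 90.91 / (10 × 0.2) = 45.5 kg.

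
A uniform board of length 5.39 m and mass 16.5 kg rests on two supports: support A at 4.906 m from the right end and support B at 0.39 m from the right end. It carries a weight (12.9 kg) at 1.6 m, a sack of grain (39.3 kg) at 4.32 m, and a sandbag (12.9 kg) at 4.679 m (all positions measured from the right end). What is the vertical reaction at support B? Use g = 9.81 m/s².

R_B ≈ 228 N

About support A:
Beam weight: 16.5 × 9.81 = 161.9 N down at 2.695 m → arm 2.211 m, τ = 161.9 × 2.211 = 358 N·m clockwise.
Weight: 12.9 × 9.81 = 126.5 N down at 1.6 m → arm 3.306 m, τ = 126.5 × 3.306 = 418.2 N·m clockwise.
Sack of grain: 39.3 × 9.81 = 385.5 N down at 4.32 m → arm 0.586 m, τ = 385.5 × 0.586 = 225.9 N·m clockwise.
Sandbag: 12.9 × 9.81 = 126.5 N down at 4.679 m → arm 0.227 m, τ = 126.5 × 0.227 = 28.72 N·m clockwise.
Net load moment about support A = 1031 N·m clockwise.
Reaction R at support B is upward at 0.39 m, arm 4.516 m → moment R × 4.516 counterclockwise.
Στ = 0 ⇒ R × 4.516 = 1031 ⇒ R = 228 N.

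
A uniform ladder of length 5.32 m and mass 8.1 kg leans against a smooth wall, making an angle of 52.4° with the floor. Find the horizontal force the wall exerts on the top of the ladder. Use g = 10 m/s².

N_wall ≈ 31.2 N

Sum moments about the foot of the ladder (the floor normal and friction both act there and drop out).
Ladder weight 8.1×10 = 81 N acts at 2.66 m along the ladder; its horizontal arm is 2.66·cos52.4° = 1.623 m → τ = 131.5 N·m clockwise.
Wall normal N acts horizontally at the top; its moment arm is the height L sinθ = 5.32·sin52.4° = 4.215 m, counterclockwise.
Balancing moments: N × 4.215 = 131.5, giving N = 31.2 N.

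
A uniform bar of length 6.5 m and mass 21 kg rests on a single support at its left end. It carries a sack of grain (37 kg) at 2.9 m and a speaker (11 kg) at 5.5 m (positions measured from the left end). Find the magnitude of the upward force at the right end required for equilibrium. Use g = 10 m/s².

F ≈ 363 N

About the left end:
Beam weight: 21 × 10 = 210 N down at 3.25 m → arm 3.25 m, τ = 210 × 3.25 = 682.5 N·m clockwise.
Sack of grain: 37 × 10 = 370 N down at 2.9 m → arm 2.9 m, τ = 370 × 2.9 = 1073 N·m clockwise.
Speaker: 11 × 10 = 110 N down at 5.5 m → arm 5.5 m, τ = 110 × 5.5 = 605 N·m clockwise.
Net moment of the loads = 2360 N·m clockwise.
The upward force F acts at the right end, arm 6.5 m, giving F × 6.5 counterclockwise.
Balancing moments: F × 6.5 = 2360, giving F = 2360 / 6.5 = 363 N.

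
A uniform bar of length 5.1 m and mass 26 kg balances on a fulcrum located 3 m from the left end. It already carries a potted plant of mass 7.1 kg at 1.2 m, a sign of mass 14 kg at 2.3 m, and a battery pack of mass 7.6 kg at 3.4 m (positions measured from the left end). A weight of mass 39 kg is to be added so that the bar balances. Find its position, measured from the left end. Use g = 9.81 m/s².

x ≈ 3.8 m from the left end

Sum moments about the fulcrum (at 3 m from the left end) (the support reaction has zero arm there).
Beam weight: 26 × 9.81 = 255.1 N down at 2.55 m → arm 0.45 m, τ = 255.1 × 0.45 = 114.8 N·m counterclockwise.
Potted plant: 7.1 × 9.81 = 69.65 N down at 1.2 m → arm 1.8 m, τ = 69.65 × 1.8 = 125.4 N·m counterclockwise.
Sign: 14 × 9.81 = 137.3 N down at 2.3 m → arm 0.7 m, τ = 137.3 × 0.7 = 96.11 N·m counterclockwise.
Battery pack: 7.6 × 9.81 = 74.56 N down at 3.4 m → arm 0.4 m, τ = 74.56 × 0.4 = 29.82 N·m clockwise.
Net moment of existing loads = 306.5 N·m counterclockwise.
The weight weighs 39 × 9.81 = 382.6 N and must supply an equal clockwise moment, so its lever arm about the fulcrum is 306.5 / 382.6 = 0.801 m.
That puts it at 3 + 0.801 = 3.8 m from the left end.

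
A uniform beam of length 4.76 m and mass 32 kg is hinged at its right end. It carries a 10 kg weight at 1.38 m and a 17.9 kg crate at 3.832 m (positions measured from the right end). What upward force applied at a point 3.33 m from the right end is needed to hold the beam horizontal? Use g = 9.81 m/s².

F ≈ 467 N

Take moments about the right end.
Beam weight: 32 × 9.81 = 313.9 N down at 2.38 m → arm 2.38 m, τ = 313.9 × 2.38 = 747.1 N·m counterclockwise.
Weight: 10 × 9.81 = 98.1 N down at 1.38 m → arm 1.38 m, τ = 98.1 × 1.38 = 135.4 N·m counterclockwise.
Crate: 17.9 × 9.81 = 175.6 N down at 3.832 m → arm 3.832 m, τ = 175.6 × 3.832 = 672.9 N·m counterclockwise.
Net moment of the loads = 1555 N·m counterclockwise.
The upward force F acts at a point 3.33 m from the right end, arm 3.33 m, giving F × 3.33 clockwise.
Balancing moments: F × 3.33 = 1555, giving F = 1555 / 3.33 = 467 N.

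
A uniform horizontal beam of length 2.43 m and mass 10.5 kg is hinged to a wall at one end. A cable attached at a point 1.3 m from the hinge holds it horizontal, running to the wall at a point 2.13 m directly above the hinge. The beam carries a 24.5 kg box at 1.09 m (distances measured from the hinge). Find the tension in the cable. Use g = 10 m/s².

T ≈ 356 N

Taking torques about the hinge:
Beam weight: 10.5 × 10 = 105 N down at 1.215 m → arm 1.215 m, τ = 105 × 1.215 = 127.6 N·m clockwise.
Box: 24.5 × 10 = 245 N down at 1.09 m → arm 1.09 m, τ = 245 × 1.09 = 267.1 N·m clockwise.
Total clockwise load moment = 394.7 N·m.
The cable tension T acts at 1.3 m; only its component perpendicular to the beam, T sinθ, produces torque. sinθ = h/√(h²+d²) = 2.13/√(2.13²+1.3²) = 0.8536.
Setting net torque to zero: T × 1.3 × 0.8536 = 394.7 → T = 394.7 / 1.11 = 356 N.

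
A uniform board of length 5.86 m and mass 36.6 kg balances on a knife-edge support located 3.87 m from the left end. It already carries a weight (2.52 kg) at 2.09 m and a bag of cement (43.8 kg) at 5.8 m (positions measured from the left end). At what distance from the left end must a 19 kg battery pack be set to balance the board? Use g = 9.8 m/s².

x ≈ 1.47 m from the left end

About the knife-edge support (at 3.87 m from the left end):
Beam weight: 36.6 × 9.8 = 358.7 N down at 2.93 m → arm 0.94 m, τ = 358.7 × 0.94 = 337.2 N·m counterclockwise.
Weight: 2.52 × 9.8 = 24.7 N down at 2.09 m → arm 1.78 m, τ = 24.7 × 1.78 = 43.97 N·m counterclockwise.
Bag of cement: 43.8 × 9.8 = 429.2 N down at 5.8 m → arm 1.93 m, τ = 429.2 × 1.93 = 828.4 N·m clockwise.
Net moment of existing loads = 447.2 N·m clockwise.
The battery pack weighs 19 × 9.8 = 186.2 N and must supply an equal counterclockwise moment, so its lever arm about the knife-edge support is 447.2 / 186.2 = 2.4 m.
That puts it at 3.87 − 2.4 = 1.47 m from the left end.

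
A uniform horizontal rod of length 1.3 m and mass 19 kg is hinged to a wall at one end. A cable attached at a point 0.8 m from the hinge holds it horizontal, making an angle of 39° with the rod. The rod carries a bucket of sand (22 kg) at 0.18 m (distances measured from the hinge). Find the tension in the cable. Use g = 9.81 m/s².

T ≈ 318 N

Taking torques about the hinge:
Beam weight: 19 × 9.81 = 186.4 N down at 0.65 m → arm 0.65 m, τ = 186.4 × 0.65 = 121.2 N·m clockwise.
Bucket of sand: 22 × 9.81 = 215.8 N down at 0.18 m → arm 0.18 m, τ = 215.8 × 0.18 = 38.84 N·m clockwise.
Total clockwise load moment = 160 N·m.
The cable tension T acts at 0.8 m; only its component perpendicular to the rod, T sinθ, produces torque. sin 39° = 0.6293.
Setting net torque to zero: T × 0.8 × 0.6293 = 160 → T = 160 / 0.5034 = 318 N.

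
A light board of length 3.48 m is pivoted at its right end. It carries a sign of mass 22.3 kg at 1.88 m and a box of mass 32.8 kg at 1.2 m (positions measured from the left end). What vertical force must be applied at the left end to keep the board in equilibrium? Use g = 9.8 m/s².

F ≈ 311 N

Choose the right end as the axis so the unknown pivot reaction has zero arm there.
Sign: 22.3 × 9.8 = 218.5 N down at 1.88 m → arm 1.6 m, τ = 218.5 × 1.6 = 349.6 N·m counterclockwise.
Box: 32.8 × 9.8 = 321.4 N down at 1.2 m → arm 2.28 m, τ = 321.4 × 2.28 = 732.8 N·m counterclockwise.
Net moment of the loads = 1082 N·m counterclockwise.
The upward force F acts at the left end, arm 3.48 m, giving F × 3.48 clockwise.
Setting net torque to zero: F × 3.48 = 1082 → F = 1082 / 3.48 = 311 N.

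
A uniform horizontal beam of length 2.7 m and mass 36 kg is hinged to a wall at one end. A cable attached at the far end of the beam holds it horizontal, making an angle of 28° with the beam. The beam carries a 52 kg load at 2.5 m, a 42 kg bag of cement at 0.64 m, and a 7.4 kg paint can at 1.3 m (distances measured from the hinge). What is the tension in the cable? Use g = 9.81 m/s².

Take moments about the hinge.
Beam weight: 36 × 9.81 = 353.2 N down at 1.35 m → arm 1.35 m, τ = 353.2 × 1.35 = 476.8 N·m clockwise.
Load: 52 × 9.81 = 510.1 N down at 2.5 m → arm 2.5 m, τ = 510.1 × 2.5 = 1275 N·m clockwise.
Bag of cement: 42 × 9.81 = 412 N down at 0.64 m → arm 0.64 m, τ = 412 × 0.64 = 263.7 N·m clockwise.
Paint can: 7.4 × 9.81 = 72.59 N down at 1.3 m → arm 1.3 m, τ = 72.59 × 1.3 = 94.37 N·m clockwise.
Total clockwise load moment = 2110 N·m.
The cable tension T acts at 2.7 m; only its component perpendicular to the beam, T sinθ, produces torque. sin 28° = 0.4695.
For rotational equilibrium, T × 2.7 × 0.4695 = 2110, so T = 2110 / 1.268 = 1660 N.

T ≈ 1660 N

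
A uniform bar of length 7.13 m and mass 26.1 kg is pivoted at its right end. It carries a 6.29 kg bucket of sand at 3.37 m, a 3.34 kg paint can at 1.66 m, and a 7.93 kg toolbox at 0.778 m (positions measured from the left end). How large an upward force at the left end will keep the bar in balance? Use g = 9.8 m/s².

F ≈ 255 N

Take moments about the right end.
Beam weight: 26.1 × 9.8 = 255.8 N down at 3.565 m → arm 3.565 m, τ = 255.8 × 3.565 = 911.9 N·m counterclockwise.
Bucket of sand: 6.29 × 9.8 = 61.64 N down at 3.37 m → arm 3.76 m, τ = 61.64 × 3.76 = 231.8 N·m counterclockwise.
Paint can: 3.34 × 9.8 = 32.73 N down at 1.66 m → arm 5.47 m, τ = 32.73 × 5.47 = 179 N·m counterclockwise.
Toolbox: 7.93 × 9.8 = 77.71 N down at 0.778 m → arm 6.352 m, τ = 77.71 × 6.352 = 493.6 N·m counterclockwise.
Net moment of the loads = 1816 N·m counterclockwise.
The upward force F acts at the left end, arm 7.13 m, giving F × 7.13 clockwise.
Στ = 0 ⇒ F × 7.13 = 1816 ⇒ F = 1816 / 7.13 = 255 N.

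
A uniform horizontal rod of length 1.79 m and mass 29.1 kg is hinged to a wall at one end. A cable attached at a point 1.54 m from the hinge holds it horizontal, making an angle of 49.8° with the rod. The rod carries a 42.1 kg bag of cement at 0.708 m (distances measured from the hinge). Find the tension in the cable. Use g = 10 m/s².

Take moments about the hinge.
Beam weight: 29.1 × 10 = 291 N down at 0.895 m → arm 0.895 m, τ = 291 × 0.895 = 260.4 N·m clockwise.
Bag of cement: 42.1 × 10 = 421 N down at 0.708 m → arm 0.708 m, τ = 421 × 0.708 = 298.1 N·m clockwise.
Total clockwise load moment = 558.5 N·m.
The cable tension T acts at 1.54 m; only its component perpendicular to the rod, T sinθ, produces torque. sin 49.8° = 0.7638.
For rotational equilibrium, T × 1.54 × 0.7638 = 558.5, so T = 558.5 / 1.176 = 475 N.

T ≈ 475 N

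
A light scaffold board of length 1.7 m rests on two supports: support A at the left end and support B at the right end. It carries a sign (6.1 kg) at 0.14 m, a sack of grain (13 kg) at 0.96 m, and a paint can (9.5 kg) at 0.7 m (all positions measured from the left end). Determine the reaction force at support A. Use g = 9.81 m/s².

Choose support B as the axis so its reaction then has zero moment arm.
Sign: 6.1 × 9.81 = 59.84 N down at 0.14 m → arm 1.56 m, τ = 59.84 × 1.56 = 93.35 N·m counterclockwise.
Sack of grain: 13 × 9.81 = 127.5 N down at 0.96 m → arm 0.74 m, τ = 127.5 × 0.74 = 94.35 N·m counterclockwise.
Paint can: 9.5 × 9.81 = 93.2 N down at 0.7 m → arm 1 m, τ = 93.2 × 1 = 93.2 N·m counterclockwise.
Net load moment about support B = 280.9 N·m counterclockwise.
Reaction R at support A is upward at 0 m, arm 1.7 m → moment R × 1.7 clockwise.
Setting net torque to zero: R × 1.7 = 280.9 → R = 165 N.

R_A ≈ 165 N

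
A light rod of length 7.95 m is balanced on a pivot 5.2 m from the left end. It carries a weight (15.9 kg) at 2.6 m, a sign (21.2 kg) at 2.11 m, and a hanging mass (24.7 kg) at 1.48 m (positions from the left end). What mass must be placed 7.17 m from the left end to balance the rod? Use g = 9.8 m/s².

Taking torques about the pivot (at 5.2 m from the left end):
Weight: 15.9 × 9.8 = 155.8 N down at 2.6 m → arm 2.6 m, τ = 155.8 × 2.6 = 405.1 N·m counterclockwise.
Sign: 21.2 × 9.8 = 207.8 N down at 2.11 m → arm 3.09 m, τ = 207.8 × 3.09 = 642.1 N·m counterclockwise.
Hanging mass: 24.7 × 9.8 = 242.1 N down at 1.48 m → arm 3.72 m, τ = 242.1 × 3.72 = 900.6 N·m counterclockwise.
Net moment of known loads = 1948 N·m counterclockwise.
An unknown mass m at 7.17 m has arm 1.97 m; its moment is m·g·1.97 clockwise.
Setting net torque to zero: m × 9.8 × 1.97 = 1948 → m = 1948 / (9.8 × 1.97) = 101 kg.

m ≈ 101 kg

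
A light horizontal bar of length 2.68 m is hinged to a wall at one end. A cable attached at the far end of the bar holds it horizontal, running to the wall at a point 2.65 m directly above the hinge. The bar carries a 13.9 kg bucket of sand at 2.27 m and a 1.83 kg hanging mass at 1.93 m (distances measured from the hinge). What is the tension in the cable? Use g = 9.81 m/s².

Take moments about the hinge.
Bucket of sand: 13.9 × 9.81 = 136.4 N down at 2.27 m → arm 2.27 m, τ = 136.4 × 2.27 = 309.6 N·m clockwise.
Hanging mass: 1.83 × 9.81 = 17.95 N down at 1.93 m → arm 1.93 m, τ = 17.95 × 1.93 = 34.64 N·m clockwise.
Total clockwise load moment = 344.2 N·m.
The cable tension T acts at 2.68 m; only its component perpendicular to the bar, T sinθ, produces torque. sinθ = h/√(h²+d²) = 2.65/√(2.65²+2.68²) = 0.7031.
Setting net torque to zero: T × 2.68 × 0.7031 = 344.2 → T = 344.2 / 1.884 = 183 N.

T ≈ 183 N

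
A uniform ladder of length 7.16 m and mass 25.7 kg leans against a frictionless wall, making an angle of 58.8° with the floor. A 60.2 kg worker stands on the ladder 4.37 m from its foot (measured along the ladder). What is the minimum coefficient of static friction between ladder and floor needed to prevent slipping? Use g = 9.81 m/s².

μ_min ≈ 0.35

About the foot of the ladder:
Ladder weight 25.7×9.81 = 252.1 N acts at 3.58 m along the ladder; its horizontal arm is 3.58·cos58.8° = 1.855 m → τ = 467.6 N·m clockwise.
Worker: 60.2×9.81 = 590.6 N at 4.37 m → arm 2.264 m → τ = 1337 N·m clockwise.
Wall normal N acts horizontally at the top; its moment arm is the height L sinθ = 7.16·sin58.8° = 6.124 m, counterclockwise.
Στ = 0 ⇒ N × 6.124 = 1805 ⇒ N = 294.7 N.
ΣFx = 0 ⇒ f = N_wall = 294.7 N. ΣFy = 0 ⇒ N_floor = 842.7 N.
μ_min = f / N_floor = 294.7 / 842.7 = 0.35.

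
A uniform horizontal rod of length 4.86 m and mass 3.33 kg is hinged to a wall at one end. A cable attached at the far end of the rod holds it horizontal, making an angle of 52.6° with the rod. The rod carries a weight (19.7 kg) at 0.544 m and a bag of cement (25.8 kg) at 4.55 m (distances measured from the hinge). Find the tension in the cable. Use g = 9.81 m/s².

Sum moments about the hinge (the unknown hinge reaction has zero arm there).
Beam weight: 3.33 × 9.81 = 32.67 N down at 2.43 m → arm 2.43 m, τ = 32.67 × 2.43 = 79.39 N·m clockwise.
Weight: 19.7 × 9.81 = 193.3 N down at 0.544 m → arm 0.544 m, τ = 193.3 × 0.544 = 105.2 N·m clockwise.
Bag of cement: 25.8 × 9.81 = 253.1 N down at 4.55 m → arm 4.55 m, τ = 253.1 × 4.55 = 1152 N·m clockwise.
Total clockwise load moment = 1337 N·m.
The cable tension T acts at 4.86 m; only its component perpendicular to the rod, T sinθ, produces torque. sin 52.6° = 0.7944.
Balancing moments: T × 4.86 × 0.7944 = 1337, giving T = 1337 / 3.861 = 346 N.

T ≈ 346 N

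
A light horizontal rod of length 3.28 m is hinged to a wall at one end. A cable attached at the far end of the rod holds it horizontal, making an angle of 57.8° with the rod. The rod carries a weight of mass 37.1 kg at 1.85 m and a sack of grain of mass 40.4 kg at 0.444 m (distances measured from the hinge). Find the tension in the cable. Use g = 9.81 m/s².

T ≈ 306 N

Choose the hinge as the axis so the unknown hinge reaction has zero arm there.
Weight: 37.1 × 9.81 = 364 N down at 1.85 m → arm 1.85 m, τ = 364 × 1.85 = 673.4 N·m clockwise.
Sack of grain: 40.4 × 9.81 = 396.3 N down at 0.444 m → arm 0.444 m, τ = 396.3 × 0.444 = 176 N·m clockwise.
Total clockwise load moment = 849.4 N·m.
The cable tension T acts at 3.28 m; only its component perpendicular to the rod, T sinθ, produces torque. sin 57.8° = 0.8462.
Balancing moments: T × 3.28 × 0.8462 = 849.4, giving T = 849.4 / 2.776 = 306 N.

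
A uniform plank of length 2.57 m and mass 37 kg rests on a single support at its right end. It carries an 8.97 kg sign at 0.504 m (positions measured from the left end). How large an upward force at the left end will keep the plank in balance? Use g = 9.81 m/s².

About the right end:
Beam weight: 37 × 9.81 = 363 N down at 1.285 m → arm 1.285 m, τ = 363 × 1.285 = 466.5 N·m counterclockwise.
Sign: 8.97 × 9.81 = 88 N down at 0.504 m → arm 2.066 m, τ = 88 × 2.066 = 181.8 N·m counterclockwise.
Net moment of the loads = 648.3 N·m counterclockwise.
The upward force F acts at the left end, arm 2.57 m, giving F × 2.57 clockwise.
Balancing moments: F × 2.57 = 648.3, giving F = 648.3 / 2.57 = 252 N.

F ≈ 252 N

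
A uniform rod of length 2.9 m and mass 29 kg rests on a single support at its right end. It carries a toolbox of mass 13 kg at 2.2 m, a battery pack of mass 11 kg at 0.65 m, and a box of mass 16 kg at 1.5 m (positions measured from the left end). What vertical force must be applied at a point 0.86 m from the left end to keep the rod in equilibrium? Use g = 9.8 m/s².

Sum moments about the right end (the unknown pivot reaction has zero arm there).
Beam weight: 29 × 9.8 = 284.2 N down at 1.45 m → arm 1.45 m, τ = 284.2 × 1.45 = 412.1 N·m counterclockwise.
Toolbox: 13 × 9.8 = 127.4 N down at 2.2 m → arm 0.7 m, τ = 127.4 × 0.7 = 89.18 N·m counterclockwise.
Battery pack: 11 × 9.8 = 107.8 N down at 0.65 m → arm 2.25 m, τ = 107.8 × 2.25 = 242.5 N·m counterclockwise.
Box: 16 × 9.8 = 156.8 N down at 1.5 m → arm 1.4 m, τ = 156.8 × 1.4 = 219.5 N·m counterclockwise.
Net moment of the loads = 963.3 N·m counterclockwise.
The upward force F acts at a point 0.86 m from the left end, arm 2.04 m, giving F × 2.04 clockwise.
Setting net torque to zero: F × 2.04 = 963.3 → F = 963.3 / 2.04 = 472 N.

F ≈ 472 N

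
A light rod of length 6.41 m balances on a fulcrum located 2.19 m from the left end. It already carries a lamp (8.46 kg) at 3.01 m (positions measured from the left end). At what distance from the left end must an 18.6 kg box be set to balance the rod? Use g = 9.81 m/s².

Choose the fulcrum (at 2.19 m from the left end) as the axis so the support reaction has zero arm there.
Lamp: 8.46 × 9.81 = 82.99 N down at 3.01 m → arm 0.82 m, τ = 82.99 × 0.82 = 68.05 N·m clockwise.
Net moment of existing loads = 68.05 N·m clockwise.
The box weighs 18.6 × 9.81 = 182.5 N and must supply an equal counterclockwise moment, so its lever arm about the fulcrum is 68.05 / 182.5 = 0.373 m.
That puts it at 2.19 − 0.373 = 1.82 m from the left end.

x ≈ 1.82 m from the left end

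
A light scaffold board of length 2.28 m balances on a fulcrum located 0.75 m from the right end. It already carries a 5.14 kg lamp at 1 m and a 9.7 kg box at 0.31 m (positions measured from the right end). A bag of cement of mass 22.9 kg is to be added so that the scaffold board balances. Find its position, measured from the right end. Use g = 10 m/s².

x ≈ 0.88 m from the right end

Take moments about the fulcrum (at 0.75 m from the right end).
Lamp: 5.14 × 10 = 51.4 N down at 1 m → arm 0.25 m, τ = 51.4 × 0.25 = 12.85 N·m counterclockwise.
Box: 9.7 × 10 = 97 N down at 0.31 m → arm 0.44 m, τ = 97 × 0.44 = 42.68 N·m clockwise.
Net moment of existing loads = 29.83 N·m clockwise.
The bag of cement weighs 22.9 × 10 = 229 N and must supply an equal counterclockwise moment, so its lever arm about the fulcrum is 29.83 / 229 = 0.13 m.
That puts it at 0.75 + 0.13 = 0.88 m from the right end.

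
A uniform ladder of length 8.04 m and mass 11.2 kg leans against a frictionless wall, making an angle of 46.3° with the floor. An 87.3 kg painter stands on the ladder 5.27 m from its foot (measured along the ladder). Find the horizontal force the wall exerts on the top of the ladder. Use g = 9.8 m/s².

N_wall ≈ 588 N

Take moments about the foot of the ladder.
Ladder weight 11.2×9.8 = 109.8 N acts at 4.02 m along the ladder; its horizontal arm is 4.02·cos46.3° = 2.777 m → τ = 304.9 N·m clockwise.
Painter: 87.3×9.8 = 855.5 N at 5.27 m → arm 3.641 m → τ = 3115 N·m clockwise.
Wall normal N acts horizontally at the top; its moment arm is the height L sinθ = 8.04·sin46.3° = 5.813 m, counterclockwise.
Setting net torque to zero: N × 5.813 = 3420 → N = 588 N.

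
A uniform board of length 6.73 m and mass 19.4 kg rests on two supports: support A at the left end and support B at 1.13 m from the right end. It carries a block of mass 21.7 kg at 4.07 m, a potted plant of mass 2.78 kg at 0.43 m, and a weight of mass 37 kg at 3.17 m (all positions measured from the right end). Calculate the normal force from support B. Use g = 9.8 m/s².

R_B ≈ 476 N

Taking torques about support A:
Beam weight: 19.4 × 9.8 = 190.1 N down at 3.365 m → arm 3.365 m, τ = 190.1 × 3.365 = 639.7 N·m clockwise.
Block: 21.7 × 9.8 = 212.7 N down at 4.07 m → arm 2.66 m, τ = 212.7 × 2.66 = 565.8 N·m clockwise.
Potted plant: 2.78 × 9.8 = 27.24 N down at 0.43 m → arm 6.3 m, τ = 27.24 × 6.3 = 171.6 N·m clockwise.
Weight: 37 × 9.8 = 362.6 N down at 3.17 m → arm 3.56 m, τ = 362.6 × 3.56 = 1291 N·m clockwise.
Net load moment about support A = 2668 N·m clockwise.
Reaction R at support B is upward at 1.13 m, arm 5.6 m → moment R × 5.6 counterclockwise.
For rotational equilibrium, R × 5.6 = 2668, so R = 476 N.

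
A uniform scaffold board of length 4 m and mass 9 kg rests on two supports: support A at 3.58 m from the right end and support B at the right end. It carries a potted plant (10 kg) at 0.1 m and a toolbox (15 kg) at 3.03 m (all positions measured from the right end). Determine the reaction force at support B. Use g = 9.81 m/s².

Choose support A as the axis so its reaction then has zero moment arm.
Beam weight: 9 × 9.81 = 88.29 N down at 2 m → arm 1.58 m, τ = 88.29 × 1.58 = 139.5 N·m clockwise.
Potted plant: 10 × 9.81 = 98.1 N down at 0.1 m → arm 3.48 m, τ = 98.1 × 3.48 = 341.4 N·m clockwise.
Toolbox: 15 × 9.81 = 147.2 N down at 3.03 m → arm 0.55 m, τ = 147.2 × 0.55 = 80.96 N·m clockwise.
Net load moment about support A = 561.9 N·m clockwise.
Reaction R at support B is upward at 0 m, arm 3.58 m → moment R × 3.58 counterclockwise.
Στ = 0 ⇒ R × 3.58 = 561.9 ⇒ R = 157 N.

R_B ≈ 157 N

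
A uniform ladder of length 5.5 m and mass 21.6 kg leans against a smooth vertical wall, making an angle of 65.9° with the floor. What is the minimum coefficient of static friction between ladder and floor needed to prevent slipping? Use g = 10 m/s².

μ_min ≈ 0.224

Choose the foot of the ladder as the axis so the floor normal and friction both act there and drop out.
Ladder weight 21.6×10 = 216 N acts at 2.75 m along the ladder; its horizontal arm is 2.75·cos65.9° = 1.123 m → τ = 242.6 N·m clockwise.
Wall normal N acts horizontally at the top; its moment arm is the height L sinθ = 5.5·sin65.9° = 5.021 m, counterclockwise.
For rotational equilibrium, N × 5.021 = 242.6, so N = 48.32 N.
ΣFx = 0 ⇒ f = N_wall = 48.32 N. ΣFy = 0 ⇒ N_floor = 216 N.
μ_min = f / N_floor = 48.32 / 216 = 0.224.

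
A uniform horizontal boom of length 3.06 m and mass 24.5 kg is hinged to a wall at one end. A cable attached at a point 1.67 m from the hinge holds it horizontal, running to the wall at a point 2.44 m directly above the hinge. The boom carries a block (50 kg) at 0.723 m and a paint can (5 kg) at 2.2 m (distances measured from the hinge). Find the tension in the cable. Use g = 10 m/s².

Take moments about the hinge.
Beam weight: 24.5 × 10 = 245 N down at 1.53 m → arm 1.53 m, τ = 245 × 1.53 = 374.9 N·m clockwise.
Block: 50 × 10 = 500 N down at 0.723 m → arm 0.723 m, τ = 500 × 0.723 = 361.5 N·m clockwise.
Paint can: 5 × 10 = 50 N down at 2.2 m → arm 2.2 m, τ = 50 × 2.2 = 110 N·m clockwise.
Total clockwise load moment = 846.4 N·m.
The cable tension T acts at 1.67 m; only its component perpendicular to the boom, T sinθ, produces torque. sinθ = h/√(h²+d²) = 2.44/√(2.44²+1.67²) = 0.8252.
For rotational equilibrium, T × 1.67 × 0.8252 = 846.4, so T = 846.4 / 1.378 = 614 N.

T ≈ 614 N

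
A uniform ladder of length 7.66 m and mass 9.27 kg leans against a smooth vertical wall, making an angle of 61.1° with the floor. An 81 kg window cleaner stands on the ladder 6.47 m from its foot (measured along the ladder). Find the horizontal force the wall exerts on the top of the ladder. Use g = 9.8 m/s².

Taking torques about the foot of the ladder:
Ladder weight 9.27×9.8 = 90.85 N acts at 3.83 m along the ladder; its horizontal arm is 3.83·cos61.1° = 1.851 m → τ = 168.2 N·m clockwise.
Window cleaner: 81×9.8 = 793.8 N at 6.47 m → arm 3.127 m → τ = 2482 N·m clockwise.
Wall normal N acts horizontally at the top; its moment arm is the height L sinθ = 7.66·sin61.1° = 6.706 m, counterclockwise.
Στ = 0 ⇒ N × 6.706 = 2650 ⇒ N = 395 N.

N_wall ≈ 395 N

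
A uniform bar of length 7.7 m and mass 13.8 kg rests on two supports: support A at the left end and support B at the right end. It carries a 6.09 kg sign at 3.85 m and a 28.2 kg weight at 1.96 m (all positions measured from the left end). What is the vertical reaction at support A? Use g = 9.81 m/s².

Take moments about support B.
Beam weight: 13.8 × 9.81 = 135.4 N down at 3.85 m → arm 3.85 m, τ = 135.4 × 3.85 = 521.3 N·m counterclockwise.
Sign: 6.09 × 9.81 = 59.74 N down at 3.85 m → arm 3.85 m, τ = 59.74 × 3.85 = 230 N·m counterclockwise.
Weight: 28.2 × 9.81 = 276.6 N down at 1.96 m → arm 5.74 m, τ = 276.6 × 5.74 = 1588 N·m counterclockwise.
Net load moment about support B = 2339 N·m counterclockwise.
Reaction R at support A is upward at 0 m, arm 7.7 m → moment R × 7.7 clockwise.
Στ = 0 ⇒ R × 7.7 = 2339 ⇒ R = 304 N.

R_A ≈ 304 N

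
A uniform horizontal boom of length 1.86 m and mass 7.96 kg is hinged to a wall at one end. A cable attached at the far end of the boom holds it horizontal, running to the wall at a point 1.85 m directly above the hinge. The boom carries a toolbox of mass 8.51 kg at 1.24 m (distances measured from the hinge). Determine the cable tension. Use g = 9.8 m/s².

Take moments about the hinge.
Beam weight: 7.96 × 9.8 = 78.01 N down at 0.93 m → arm 0.93 m, τ = 78.01 × 0.93 = 72.55 N·m clockwise.
Toolbox: 8.51 × 9.8 = 83.4 N down at 1.24 m → arm 1.24 m, τ = 83.4 × 1.24 = 103.4 N·m clockwise.
Total clockwise load moment = 175.9 N·m.
The cable tension T acts at 1.86 m; only its component perpendicular to the boom, T sinθ, produces torque. sinθ = h/√(h²+d²) = 1.85/√(1.85²+1.86²) = 0.7052.
Balancing moments: T × 1.86 × 0.7052 = 175.9, giving T = 175.9 / 1.312 = 134 N.

T ≈ 134 N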